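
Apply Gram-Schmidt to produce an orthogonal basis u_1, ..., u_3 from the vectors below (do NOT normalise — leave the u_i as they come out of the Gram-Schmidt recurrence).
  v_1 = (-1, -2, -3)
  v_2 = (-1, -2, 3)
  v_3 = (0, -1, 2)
Orthogonal basis:
  u_1 = (-1, -2, -3)
  u_2 = (-9/7, -18/7, 15/7)
  u_3 = (2/5, -1/5, 0)

Apply the Gram-Schmidt recurrence
  u_1 = v_1
  u_i = v_i − Σ_{j<i} ((v_i · u_j) / (u_j · u_j)) · u_j.

Step by step this gives:
  u_1 = (-1, -2, -3)
  u_2 = (-9/7, -18/7, 15/7)
  u_3 = (2/5, -1/5, 0)

Orthogonality check:
  u_2 · u_1 = 0 (should be 0)
  u_3 · u_1 = 0 (should be 0)
  u_3 · u_2 = 0 (should be 0)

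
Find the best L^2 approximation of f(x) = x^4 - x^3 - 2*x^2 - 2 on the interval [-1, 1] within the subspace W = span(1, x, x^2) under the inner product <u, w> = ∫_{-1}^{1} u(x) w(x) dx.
g(x) = -8*x^2/7 - 3*x/5 - 73/35

The best approximation g ∈ W is the orthogonal projection of f onto W. Writing g = a_0 + a_1 x + a_2 x^2, the coefficients solve the normal equations G · a = b where
  G_{ij} = <φ_i, φ_j> and b_i = <f, φ_i>, with φ_0 = 1, φ_1 = x, φ_2 = x^2.
G =
  [2, 0, 2/3]
  [0, 2/3, 0]
  [2/3, 0, 2/5],
b = (-74/15, -2/5, -194/105).
Solving gives a_0 = -73/35, a_1 = -3/5, a_2 = -8/7, so
  g(x) = -8*x^2/7 - 3*x/5 - 73/35.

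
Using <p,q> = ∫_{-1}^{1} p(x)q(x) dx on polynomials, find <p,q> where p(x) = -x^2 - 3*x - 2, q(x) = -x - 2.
<p,q> = 34/3

Expand the product: p(x)·q(x) = x^3 + 5*x^2 + 8*x + 4.
∫_{-1}^{1} of each monomial x^k gives [2/(k+1) if k even, 0 if k odd]. Integrating term-by-term (or equivalently evaluating the antiderivative F(x) = x^4/4 + 5*x^3/3 + 4*x^2 + 4*x at the endpoints):
  F(1) − F(−1) = 119/12 − (-17/12) = 34/3.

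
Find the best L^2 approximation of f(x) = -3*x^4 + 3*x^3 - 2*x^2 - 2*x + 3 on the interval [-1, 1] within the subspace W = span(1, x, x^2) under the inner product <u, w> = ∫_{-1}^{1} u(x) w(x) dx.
g(x) = -32*x^2/7 - x/5 + 114/35

The best approximation g ∈ W is the orthogonal projection of f onto W. Writing g = a_0 + a_1 x + a_2 x^2, the coefficients solve the normal equations G · a = b where
  G_{ij} = <φ_i, φ_j> and b_i = <f, φ_i>, with φ_0 = 1, φ_1 = x, φ_2 = x^2.
G =
  [2, 0, 2/3]
  [0, 2/3, 0]
  [2/3, 0, 2/5],
b = (52/15, -2/15, 12/35).
Solving gives a_0 = 114/35, a_1 = -1/5, a_2 = -32/7, so
  g(x) = -32*x^2/7 - x/5 + 114/35.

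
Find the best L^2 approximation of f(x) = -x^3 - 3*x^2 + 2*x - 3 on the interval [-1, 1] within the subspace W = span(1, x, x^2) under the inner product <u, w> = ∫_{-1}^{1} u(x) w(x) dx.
g(x) = -3*x^2 + 7*x/5 - 3

The best approximation g ∈ W is the orthogonal projection of f onto W. Writing g = a_0 + a_1 x + a_2 x^2, the coefficients solve the normal equations G · a = b where
  G_{ij} = <φ_i, φ_j> and b_i = <f, φ_i>, with φ_0 = 1, φ_1 = x, φ_2 = x^2.
G =
  [2, 0, 2/3]
  [0, 2/3, 0]
  [2/3, 0, 2/5],
b = (-8, 14/15, -16/5).
Solving gives a_0 = -3, a_1 = 7/5, a_2 = -3, so
  g(x) = -3*x^2 + 7*x/5 - 3.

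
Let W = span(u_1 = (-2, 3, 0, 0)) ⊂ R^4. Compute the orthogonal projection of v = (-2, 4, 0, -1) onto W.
proj_W(v) = (-32/13, 48/13, 0, 0)

Set up U = [u_1 | ... | u_1] ∈ R^(4×1). The projector onto W = col(U) is P = U (U^T U)^(-1) U^T.
Compute U^T U =
  [13],
and U^T v = (16).
Solve U^T U · c = U^T v for the coefficients: c = (16/13). The projection is proj_W(v) = U c.
Check: (v - proj_W(v)) · u_1 = 0  (should be 0).
Result: proj_W(v) = (-32/13, 48/13, 0, 0).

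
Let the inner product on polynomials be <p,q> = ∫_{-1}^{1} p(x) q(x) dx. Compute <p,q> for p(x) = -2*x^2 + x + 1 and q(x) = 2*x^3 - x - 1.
<p,q> = -8/15

Expand the product: p(x)·q(x) = -4*x^5 + 2*x^4 + 4*x^3 + x^2 - 2*x - 1.
∫_{-1}^{1} of each monomial x^k gives [2/(k+1) if k even, 0 if k odd]. Integrating term-by-term (or equivalently evaluating the antiderivative F(x) = -2*x^6/3 + 2*x^5/5 + x^4 + x^3/3 - x^2 - x at the endpoints):
  F(1) − F(−1) = -14/15 − (-2/5) = -8/15.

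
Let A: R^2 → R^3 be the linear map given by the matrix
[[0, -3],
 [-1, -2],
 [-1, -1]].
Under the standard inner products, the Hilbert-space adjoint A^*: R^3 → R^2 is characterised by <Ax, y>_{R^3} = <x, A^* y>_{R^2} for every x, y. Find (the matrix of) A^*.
A^* = A^T =
[[0, -1, -1],
 [-3, -2, -1]]

For real matrices with standard dot products, the defining identity <Ax, y> = <x, A^* y> gives (Ax)^T y = x^T (A^*) y, i.e. x^T A^T y = x^T (A^*) y. Since this holds for all x, y, we must have A^* = A^T. Therefore
A^* =
[[0, -1, -1],
 [-3, -2, -1]].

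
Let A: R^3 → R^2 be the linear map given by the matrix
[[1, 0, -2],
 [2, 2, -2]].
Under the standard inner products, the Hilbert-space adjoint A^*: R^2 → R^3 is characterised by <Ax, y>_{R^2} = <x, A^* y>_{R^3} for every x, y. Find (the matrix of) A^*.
A^* = A^T =
[[1, 2],
 [0, 2],
 [-2, -2]]

For real matrices with standard dot products, the defining identity <Ax, y> = <x, A^* y> gives (Ax)^T y = x^T (A^*) y, i.e. x^T A^T y = x^T (A^*) y. Since this holds for all x, y, we must have A^* = A^T. Therefore
A^* =
[[1, 2],
 [0, 2],
 [-2, -2]].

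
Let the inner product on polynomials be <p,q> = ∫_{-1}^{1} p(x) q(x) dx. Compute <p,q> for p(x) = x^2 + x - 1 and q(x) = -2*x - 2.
<p,q> = 4/3

Expand the product: p(x)·q(x) = -2*x^3 - 4*x^2 + 2.
∫_{-1}^{1} of each monomial x^k gives [2/(k+1) if k even, 0 if k odd]. Integrating term-by-term (or equivalently evaluating the antiderivative F(x) = -x^4/2 - 4*x^3/3 + 2*x at the endpoints):
  F(1) − F(−1) = 1/6 − (-7/6) = 4/3.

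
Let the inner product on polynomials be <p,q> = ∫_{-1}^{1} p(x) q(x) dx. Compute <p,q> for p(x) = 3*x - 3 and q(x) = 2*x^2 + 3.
<p,q> = -22

Expand the product: p(x)·q(x) = 6*x^3 - 6*x^2 + 9*x - 9.
∫_{-1}^{1} of each monomial x^k gives [2/(k+1) if k even, 0 if k odd]. Integrating term-by-term (or equivalently evaluating the antiderivative F(x) = 3*x^4/2 - 2*x^3 + 9*x^2/2 - 9*x at the endpoints):
  F(1) − F(−1) = -5 − (17) = -22.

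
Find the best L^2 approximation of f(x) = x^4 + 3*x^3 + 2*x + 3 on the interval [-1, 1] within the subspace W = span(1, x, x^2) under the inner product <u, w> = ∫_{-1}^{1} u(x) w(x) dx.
g(x) = 6*x^2/7 + 19*x/5 + 102/35

The best approximation g ∈ W is the orthogonal projection of f onto W. Writing g = a_0 + a_1 x + a_2 x^2, the coefficients solve the normal equations G · a = b where
  G_{ij} = <φ_i, φ_j> and b_i = <f, φ_i>, with φ_0 = 1, φ_1 = x, φ_2 = x^2.
G =
  [2, 0, 2/3]
  [0, 2/3, 0]
  [2/3, 0, 2/5],
b = (32/5, 38/15, 16/7).
Solving gives a_0 = 102/35, a_1 = 19/5, a_2 = 6/7, so
  g(x) = 6*x^2/7 + 19*x/5 + 102/35.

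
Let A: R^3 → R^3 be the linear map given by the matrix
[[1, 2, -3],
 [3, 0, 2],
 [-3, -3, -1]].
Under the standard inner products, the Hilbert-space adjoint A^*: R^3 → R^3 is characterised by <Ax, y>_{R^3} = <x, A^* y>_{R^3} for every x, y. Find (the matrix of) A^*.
A^* = A^T =
[[1, 3, -3],
 [2, 0, -3],
 [-3, 2, -1]]

For real matrices with standard dot products, the defining identity <Ax, y> = <x, A^* y> gives (Ax)^T y = x^T (A^*) y, i.e. x^T A^T y = x^T (A^*) y. Since this holds for all x, y, we must have A^* = A^T. Therefore
A^* =
[[1, 3, -3],
 [2, 0, -3],
 [-3, 2, -1]].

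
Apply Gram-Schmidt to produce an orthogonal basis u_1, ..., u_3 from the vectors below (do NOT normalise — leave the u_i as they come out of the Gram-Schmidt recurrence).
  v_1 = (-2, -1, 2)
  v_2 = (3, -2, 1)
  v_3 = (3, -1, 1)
Orthogonal basis:
  u_1 = (-2, -1, 2)
  u_2 = (23/9, -20/9, 13/9)
  u_3 = (12/61, 32/61, 28/61)

Apply the Gram-Schmidt recurrence
  u_1 = v_1
  u_i = v_i − Σ_{j<i} ((v_i · u_j) / (u_j · u_j)) · u_j.

Step by step this gives:
  u_1 = (-2, -1, 2)
  u_2 = (23/9, -20/9, 13/9)
  u_3 = (12/61, 32/61, 28/61)

Orthogonality check:
  u_2 · u_1 = 0 (should be 0)
  u_3 · u_1 = 0 (should be 0)
  u_3 · u_2 = 0 (should be 0)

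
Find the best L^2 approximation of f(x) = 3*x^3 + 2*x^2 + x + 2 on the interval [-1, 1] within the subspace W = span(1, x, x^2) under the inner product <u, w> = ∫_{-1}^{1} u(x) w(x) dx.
g(x) = 2*x^2 + 14*x/5 + 2

The best approximation g ∈ W is the orthogonal projection of f onto W. Writing g = a_0 + a_1 x + a_2 x^2, the coefficients solve the normal equations G · a = b where
  G_{ij} = <φ_i, φ_j> and b_i = <f, φ_i>, with φ_0 = 1, φ_1 = x, φ_2 = x^2.
G =
  [2, 0, 2/3]
  [0, 2/3, 0]
  [2/3, 0, 2/5],
b = (16/3, 28/15, 32/15).
Solving gives a_0 = 2, a_1 = 14/5, a_2 = 2, so
  g(x) = 2*x^2 + 14*x/5 + 2.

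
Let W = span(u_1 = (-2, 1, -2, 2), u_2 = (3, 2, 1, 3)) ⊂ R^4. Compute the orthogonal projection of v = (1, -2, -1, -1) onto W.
proj_W(v) = (-11/299, -222/299, 119/299, -379/299)

Set up U = [u_1 | ... | u_2] ∈ R^(4×2). The projector onto W = col(U) is P = U (U^T U)^(-1) U^T.
Compute U^T U =
  [13, 0]
  [0, 23],
and U^T v = (-4, -5).
Solve U^T U · c = U^T v for the coefficients: c = (-4/13, -5/23). The projection is proj_W(v) = U c.
Check: (v - proj_W(v)) · u_1 = 0  (should be 0).
Check: (v - proj_W(v)) · u_2 = 0  (should be 0).
Result: proj_W(v) = (-11/299, -222/299, 119/299, -379/299).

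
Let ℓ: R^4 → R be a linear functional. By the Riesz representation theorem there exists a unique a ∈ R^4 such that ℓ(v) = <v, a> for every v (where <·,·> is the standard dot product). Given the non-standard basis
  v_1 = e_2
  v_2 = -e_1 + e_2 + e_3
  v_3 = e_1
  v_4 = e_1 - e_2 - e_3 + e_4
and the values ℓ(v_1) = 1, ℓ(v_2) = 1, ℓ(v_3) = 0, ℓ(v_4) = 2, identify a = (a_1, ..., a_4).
a = (0, 1, 0, 3)

Write a = (a_1, ..., a_4) in the standard basis. For each basis vector v_i, ℓ(v_i) = <v_i, a> is a linear equation in the a_j's. Collect the n equations into a matrix system V a = ℓ, where row i of V is v_i (expressed in the standard basis). Since V is invertible (lower-triangular with 1s on the diagonal, up to permutation), solve by back-substitution:
  V =
[[0, 1, 0, 0],
 [-1, 1, 1, 0],
 [1, 0, 0, 0],
 [1, -1, -1, 1]]
  V a = (1, 1, 0, 2)
Solving gives a = (0, 1, 0, 3).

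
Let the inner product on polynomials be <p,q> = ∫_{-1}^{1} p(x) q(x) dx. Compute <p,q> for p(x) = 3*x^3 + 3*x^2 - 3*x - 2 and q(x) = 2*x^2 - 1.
<p,q> = 26/15

Expand the product: p(x)·q(x) = 6*x^5 + 6*x^4 - 9*x^3 - 7*x^2 + 3*x + 2.
∫_{-1}^{1} of each monomial x^k gives [2/(k+1) if k even, 0 if k odd]. Integrating term-by-term (or equivalently evaluating the antiderivative F(x) = x^6 + 6*x^5/5 - 9*x^4/4 - 7*x^3/3 + 3*x^2/2 + 2*x at the endpoints):
  F(1) − F(−1) = 67/60 − (-37/60) = 26/15.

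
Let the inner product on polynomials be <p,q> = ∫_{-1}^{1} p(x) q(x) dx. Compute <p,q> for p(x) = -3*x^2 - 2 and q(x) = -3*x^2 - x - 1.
<p,q> = 68/5

Expand the product: p(x)·q(x) = 9*x^4 + 3*x^3 + 9*x^2 + 2*x + 2.
∫_{-1}^{1} of each monomial x^k gives [2/(k+1) if k even, 0 if k odd]. Integrating term-by-term (or equivalently evaluating the antiderivative F(x) = 9*x^5/5 + 3*x^4/4 + 3*x^3 + x^2 + 2*x at the endpoints):
  F(1) − F(−1) = 171/20 − (-101/20) = 68/5.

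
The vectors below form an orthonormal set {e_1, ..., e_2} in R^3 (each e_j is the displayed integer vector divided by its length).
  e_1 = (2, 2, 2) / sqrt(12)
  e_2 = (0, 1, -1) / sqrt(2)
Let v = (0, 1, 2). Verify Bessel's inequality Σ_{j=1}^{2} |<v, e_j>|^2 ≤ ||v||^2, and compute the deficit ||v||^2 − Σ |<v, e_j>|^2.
Σ |<v, e_j>|^2 = 7/2; ||v||^2 = 5; deficit = 3/2

Write each e_j = u_j / sqrt(<u_j, u_j>) where u_j is the displayed integer vector. Then <v, e_j> = <v, u_j> / sqrt(<u_j, u_j>), so |<v, e_j>|^2 = <v, u_j>^2 / <u_j, u_j>.
Coefficients: <v, e_1> = 6/sqrt(12), <v, e_2> = -1/sqrt(2).
Square and sum: Σ |<v, e_j>|^2 = 7/2.
Compute ||v||^2 = v·v = 5.
Deficit = 5 − 7/2 = 3/2 ≥ 0, confirming Bessel's inequality. (The deficit equals ||v − Σ <v,e_j> e_j||^2, the squared distance from v to span{e_j}.)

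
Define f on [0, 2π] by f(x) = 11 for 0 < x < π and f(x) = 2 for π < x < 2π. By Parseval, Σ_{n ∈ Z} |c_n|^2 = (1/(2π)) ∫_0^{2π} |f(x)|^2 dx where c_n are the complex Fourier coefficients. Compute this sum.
Σ |c_n|^2 = 125/2

Parseval equates the L^2 energy of f (normalised by 1/(2π)) with the ℓ^2 sum of its Fourier coefficients: (1/(2π)) ∫_0^{2π} |f|^2 = Σ |c_n|^2.
Compute the left side: (1/(2π)) [∫_0^π 11^2 dx + ∫_π^{2π} 2^2 dx] = (1/(2π)) · (121π + 4π) = (121 + 4)/2 = 125/2.
So Σ_{n ∈ Z} |c_n|^2 = 125/2.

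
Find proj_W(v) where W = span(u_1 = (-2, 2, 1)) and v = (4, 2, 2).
proj_W(v) = (4/9, -4/9, -2/9)

Set up U = [u_1 | ... | u_1] ∈ R^(3×1). The projector onto W = col(U) is P = U (U^T U)^(-1) U^T.
Compute U^T U =
  [9],
and U^T v = (-2).
Solve U^T U · c = U^T v for the coefficients: c = (-2/9). The projection is proj_W(v) = U c.
Check: (v - proj_W(v)) · u_1 = 0  (should be 0).
Result: proj_W(v) = (4/9, -4/9, -2/9).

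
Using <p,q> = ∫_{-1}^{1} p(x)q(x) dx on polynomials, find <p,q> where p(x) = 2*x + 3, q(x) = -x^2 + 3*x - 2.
<p,q> = -10

Expand the product: p(x)·q(x) = -2*x^3 + 3*x^2 + 5*x - 6.
∫_{-1}^{1} of each monomial x^k gives [2/(k+1) if k even, 0 if k odd]. Integrating term-by-term (or equivalently evaluating the antiderivative F(x) = -x^4/2 + x^3 + 5*x^2/2 - 6*x at the endpoints):
  F(1) − F(−1) = -3 − (7) = -10.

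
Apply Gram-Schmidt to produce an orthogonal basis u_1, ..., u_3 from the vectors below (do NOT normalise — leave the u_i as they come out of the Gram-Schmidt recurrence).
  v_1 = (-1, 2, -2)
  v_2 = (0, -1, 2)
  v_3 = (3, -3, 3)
Orthogonal basis:
  u_1 = (-1, 2, -2)
  u_2 = (-2/3, 1/3, 2/3)
  u_3 = (2/3, 2/3, 1/3)

Apply the Gram-Schmidt recurrence
  u_1 = v_1
  u_i = v_i − Σ_{j<i} ((v_i · u_j) / (u_j · u_j)) · u_j.

Step by step this gives:
  u_1 = (-1, 2, -2)
  u_2 = (-2/3, 1/3, 2/3)
  u_3 = (2/3, 2/3, 1/3)

Orthogonality check:
  u_2 · u_1 = 0 (should be 0)
  u_3 · u_1 = 0 (should be 0)
  u_3 · u_2 = 0 (should be 0)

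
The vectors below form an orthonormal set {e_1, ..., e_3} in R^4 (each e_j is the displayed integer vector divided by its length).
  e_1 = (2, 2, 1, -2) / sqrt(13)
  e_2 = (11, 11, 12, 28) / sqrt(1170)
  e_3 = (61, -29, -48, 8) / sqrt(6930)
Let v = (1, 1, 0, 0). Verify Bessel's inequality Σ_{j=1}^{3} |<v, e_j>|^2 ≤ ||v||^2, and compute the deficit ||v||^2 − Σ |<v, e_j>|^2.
Σ |<v, e_j>|^2 = 138/77; ||v||^2 = 2; deficit = 16/77

Write each e_j = u_j / sqrt(<u_j, u_j>) where u_j is the displayed integer vector. Then <v, e_j> = <v, u_j> / sqrt(<u_j, u_j>), so |<v, e_j>|^2 = <v, u_j>^2 / <u_j, u_j>.
Coefficients: <v, e_1> = 4/sqrt(13), <v, e_2> = 22/sqrt(1170), <v, e_3> = 32/sqrt(6930).
Square and sum: Σ |<v, e_j>|^2 = 138/77.
Compute ||v||^2 = v·v = 2.
Deficit = 2 − 138/77 = 16/77 ≥ 0, confirming Bessel's inequality. (The deficit equals ||v − Σ <v,e_j> e_j||^2, the squared distance from v to span{e_j}.)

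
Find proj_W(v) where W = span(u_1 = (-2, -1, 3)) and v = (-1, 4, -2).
proj_W(v) = (8/7, 4/7, -12/7)

Set up U = [u_1 | ... | u_1] ∈ R^(3×1). The projector onto W = col(U) is P = U (U^T U)^(-1) U^T.
Compute U^T U =
  [14],
and U^T v = (-8).
Solve U^T U · c = U^T v for the coefficients: c = (-4/7). The projection is proj_W(v) = U c.
Check: (v - proj_W(v)) · u_1 = 0  (should be 0).
Result: proj_W(v) = (8/7, 4/7, -12/7).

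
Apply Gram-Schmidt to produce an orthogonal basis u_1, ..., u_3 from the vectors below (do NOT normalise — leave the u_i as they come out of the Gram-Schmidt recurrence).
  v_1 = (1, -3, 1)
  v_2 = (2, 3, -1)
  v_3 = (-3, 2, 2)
Orthogonal basis:
  u_1 = (1, -3, 1)
  u_2 = (30/11, 9/11, -3/11)
  u_3 = (0, 4/5, 12/5)

Apply the Gram-Schmidt recurrence
  u_1 = v_1
  u_i = v_i − Σ_{j<i} ((v_i · u_j) / (u_j · u_j)) · u_j.

Step by step this gives:
  u_1 = (1, -3, 1)
  u_2 = (30/11, 9/11, -3/11)
  u_3 = (0, 4/5, 12/5)

Orthogonality check:
  u_2 · u_1 = 0 (should be 0)
  u_3 · u_1 = 0 (should be 0)
  u_3 · u_2 = 0 (should be 0)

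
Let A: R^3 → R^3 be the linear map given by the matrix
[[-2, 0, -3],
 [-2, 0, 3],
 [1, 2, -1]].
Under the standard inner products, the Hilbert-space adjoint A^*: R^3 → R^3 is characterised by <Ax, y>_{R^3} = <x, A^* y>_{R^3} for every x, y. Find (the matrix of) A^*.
A^* = A^T =
[[-2, -2, 1],
 [0, 0, 2],
 [-3, 3, -1]]

For real matrices with standard dot products, the defining identity <Ax, y> = <x, A^* y> gives (Ax)^T y = x^T (A^*) y, i.e. x^T A^T y = x^T (A^*) y. Since this holds for all x, y, we must have A^* = A^T. Therefore
A^* =
[[-2, -2, 1],
 [0, 0, 2],
 [-3, 3, -1]].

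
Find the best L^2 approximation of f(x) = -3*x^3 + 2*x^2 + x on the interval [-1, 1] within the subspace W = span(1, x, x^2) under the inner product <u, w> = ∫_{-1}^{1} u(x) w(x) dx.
g(x) = 2*x^2 - 4*x/5

The best approximation g ∈ W is the orthogonal projection of f onto W. Writing g = a_0 + a_1 x + a_2 x^2, the coefficients solve the normal equations G · a = b where
  G_{ij} = <φ_i, φ_j> and b_i = <f, φ_i>, with φ_0 = 1, φ_1 = x, φ_2 = x^2.
G =
  [2, 0, 2/3]
  [0, 2/3, 0]
  [2/3, 0, 2/5],
b = (4/3, -8/15, 4/5).
Solving gives a_0 = 0, a_1 = -4/5, a_2 = 2, so
  g(x) = 2*x^2 - 4*x/5.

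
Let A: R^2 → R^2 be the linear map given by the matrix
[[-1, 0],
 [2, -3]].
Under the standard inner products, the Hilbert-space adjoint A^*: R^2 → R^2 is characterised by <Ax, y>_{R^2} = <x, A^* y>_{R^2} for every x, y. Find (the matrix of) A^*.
A^* = A^T =
[[-1, 2],
 [0, -3]]

For real matrices with standard dot products, the defining identity <Ax, y> = <x, A^* y> gives (Ax)^T y = x^T (A^*) y, i.e. x^T A^T y = x^T (A^*) y. Since this holds for all x, y, we must have A^* = A^T. Therefore
A^* =
[[-1, 2],
 [0, -3]].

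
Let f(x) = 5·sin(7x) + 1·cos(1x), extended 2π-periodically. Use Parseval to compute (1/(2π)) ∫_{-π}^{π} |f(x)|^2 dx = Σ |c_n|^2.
Σ |c_n|^2 = 13

Expand |f|^2 and use orthogonality of {sin(nx), cos(mx)} on [-π, π]:
  ∫_{-π}^{π} sin(nx)^2 dx = π, ∫ cos(mx)^2 dx = π, and cross terms integrate to 0.
So ∫_{-π}^{π} f(x)^2 dx = 5^2 · π + 1^2 · π = (25 + 1)π.
Divide by 2π: (25 + 1)/2 = 13.
By Parseval, this equals Σ |c_n|^2.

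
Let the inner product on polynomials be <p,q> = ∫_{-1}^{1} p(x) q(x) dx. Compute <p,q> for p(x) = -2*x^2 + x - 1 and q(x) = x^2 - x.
<p,q> = -32/15

Expand the product: p(x)·q(x) = -2*x^4 + 3*x^3 - 2*x^2 + x.
∫_{-1}^{1} of each monomial x^k gives [2/(k+1) if k even, 0 if k odd]. Integrating term-by-term (or equivalently evaluating the antiderivative F(x) = -2*x^5/5 + 3*x^4/4 - 2*x^3/3 + x^2/2 at the endpoints):
  F(1) − F(−1) = 11/60 − (139/60) = -32/15.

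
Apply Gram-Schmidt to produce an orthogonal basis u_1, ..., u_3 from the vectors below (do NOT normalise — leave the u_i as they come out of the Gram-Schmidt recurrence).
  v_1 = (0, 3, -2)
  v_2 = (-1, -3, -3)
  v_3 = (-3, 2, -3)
Orthogonal basis:
  u_1 = (0, 3, -2)
  u_2 = (-1, -30/13, -45/13)
  u_3 = (-300/119, 40/119, 60/119)

Apply the Gram-Schmidt recurrence
  u_1 = v_1
  u_i = v_i − Σ_{j<i} ((v_i · u_j) / (u_j · u_j)) · u_j.

Step by step this gives:
  u_1 = (0, 3, -2)
  u_2 = (-1, -30/13, -45/13)
  u_3 = (-300/119, 40/119, 60/119)

Orthogonality check:
  u_2 · u_1 = 0 (should be 0)
  u_3 · u_1 = 0 (should be 0)
  u_3 · u_2 = 0 (should be 0)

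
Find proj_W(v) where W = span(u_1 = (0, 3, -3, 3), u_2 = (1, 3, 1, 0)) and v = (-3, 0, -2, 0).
proj_W(v) = (-19/29, -25/29, -51/29, 32/29)

Set up U = [u_1 | ... | u_2] ∈ R^(4×2). The projector onto W = col(U) is P = U (U^T U)^(-1) U^T.
Compute U^T U =
  [27, 6]
  [6, 11],
and U^T v = (6, -5).
Solve U^T U · c = U^T v for the coefficients: c = (32/87, -19/29). The projection is proj_W(v) = U c.
Check: (v - proj_W(v)) · u_1 = 0  (should be 0).
Check: (v - proj_W(v)) · u_2 = 0  (should be 0).
Result: proj_W(v) = (-19/29, -25/29, -51/29, 32/29).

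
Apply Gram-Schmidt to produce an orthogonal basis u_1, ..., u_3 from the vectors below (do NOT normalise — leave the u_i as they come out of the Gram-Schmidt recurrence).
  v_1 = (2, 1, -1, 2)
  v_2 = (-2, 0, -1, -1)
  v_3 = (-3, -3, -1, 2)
Orthogonal basis:
  u_1 = (2, 1, -1, 2)
  u_2 = (-1, 1/2, -3/2, 0)
  u_3 = (-47/35, -106/35, -4/35, 14/5)

Apply the Gram-Schmidt recurrence
  u_1 = v_1
  u_i = v_i − Σ_{j<i} ((v_i · u_j) / (u_j · u_j)) · u_j.

Step by step this gives:
  u_1 = (2, 1, -1, 2)
  u_2 = (-1, 1/2, -3/2, 0)
  u_3 = (-47/35, -106/35, -4/35, 14/5)

Orthogonality check:
  u_2 · u_1 = 0 (should be 0)
  u_3 · u_1 = 0 (should be 0)
  u_3 · u_2 = 0 (should be 0)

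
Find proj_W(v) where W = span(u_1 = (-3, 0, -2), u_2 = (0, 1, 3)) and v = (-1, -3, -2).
proj_W(v) = (-24/47, -75/94, -257/94)

Set up U = [u_1 | ... | u_2] ∈ R^(3×2). The projector onto W = col(U) is P = U (U^T U)^(-1) U^T.
Compute U^T U =
  [13, -6]
  [-6, 10],
and U^T v = (7, -9).
Solve U^T U · c = U^T v for the coefficients: c = (8/47, -75/94). The projection is proj_W(v) = U c.
Check: (v - proj_W(v)) · u_1 = 0  (should be 0).
Check: (v - proj_W(v)) · u_2 = 0  (should be 0).
Result: proj_W(v) = (-24/47, -75/94, -257/94).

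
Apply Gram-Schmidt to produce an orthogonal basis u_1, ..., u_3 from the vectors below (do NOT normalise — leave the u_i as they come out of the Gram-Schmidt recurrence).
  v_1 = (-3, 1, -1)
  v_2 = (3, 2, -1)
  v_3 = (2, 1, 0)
Orthogonal basis:
  u_1 = (-3, 1, -1)
  u_2 = (15/11, 28/11, -17/11)
  u_3 = (-2/59, 12/59, 18/59)

Apply the Gram-Schmidt recurrence
  u_1 = v_1
  u_i = v_i − Σ_{j<i} ((v_i · u_j) / (u_j · u_j)) · u_j.

Step by step this gives:
  u_1 = (-3, 1, -1)
  u_2 = (15/11, 28/11, -17/11)
  u_3 = (-2/59, 12/59, 18/59)

Orthogonality check:
  u_2 · u_1 = 0 (should be 0)
  u_3 · u_1 = 0 (should be 0)
  u_3 · u_2 = 0 (should be 0)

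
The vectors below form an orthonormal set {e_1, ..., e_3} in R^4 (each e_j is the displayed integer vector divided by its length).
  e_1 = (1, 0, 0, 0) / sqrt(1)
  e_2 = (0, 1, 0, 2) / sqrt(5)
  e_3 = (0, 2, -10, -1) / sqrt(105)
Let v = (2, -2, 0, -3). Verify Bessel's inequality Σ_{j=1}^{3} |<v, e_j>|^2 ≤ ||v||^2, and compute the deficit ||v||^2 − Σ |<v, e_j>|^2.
Σ |<v, e_j>|^2 = 353/21; ||v||^2 = 17; deficit = 4/21

Write each e_j = u_j / sqrt(<u_j, u_j>) where u_j is the displayed integer vector. Then <v, e_j> = <v, u_j> / sqrt(<u_j, u_j>), so |<v, e_j>|^2 = <v, u_j>^2 / <u_j, u_j>.
Coefficients: <v, e_1> = 2/sqrt(1), <v, e_2> = -8/sqrt(5), <v, e_3> = -1/sqrt(105).
Square and sum: Σ |<v, e_j>|^2 = 353/21.
Compute ||v||^2 = v·v = 17.
Deficit = 17 − 353/21 = 4/21 ≥ 0, confirming Bessel's inequality. (The deficit equals ||v − Σ <v,e_j> e_j||^2, the squared distance from v to span{e_j}.)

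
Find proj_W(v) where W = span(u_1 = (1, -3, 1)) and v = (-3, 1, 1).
proj_W(v) = (-5/11, 15/11, -5/11)

Set up U = [u_1 | ... | u_1] ∈ R^(3×1). The projector onto W = col(U) is P = U (U^T U)^(-1) U^T.
Compute U^T U =
  [11],
and U^T v = (-5).
Solve U^T U · c = U^T v for the coefficients: c = (-5/11). The projection is proj_W(v) = U c.
Check: (v - proj_W(v)) · u_1 = 0  (should be 0).
Result: proj_W(v) = (-5/11, 15/11, -5/11).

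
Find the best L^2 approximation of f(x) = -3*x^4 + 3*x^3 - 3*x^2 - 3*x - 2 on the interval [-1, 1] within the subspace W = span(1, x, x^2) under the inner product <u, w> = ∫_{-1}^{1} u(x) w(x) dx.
g(x) = -39*x^2/7 - 6*x/5 - 61/35

The best approximation g ∈ W is the orthogonal projection of f onto W. Writing g = a_0 + a_1 x + a_2 x^2, the coefficients solve the normal equations G · a = b where
  G_{ij} = <φ_i, φ_j> and b_i = <f, φ_i>, with φ_0 = 1, φ_1 = x, φ_2 = x^2.
G =
  [2, 0, 2/3]
  [0, 2/3, 0]
  [2/3, 0, 2/5],
b = (-36/5, -4/5, -356/105).
Solving gives a_0 = -61/35, a_1 = -6/5, a_2 = -39/7, so
  g(x) = -39*x^2/7 - 6*x/5 - 61/35.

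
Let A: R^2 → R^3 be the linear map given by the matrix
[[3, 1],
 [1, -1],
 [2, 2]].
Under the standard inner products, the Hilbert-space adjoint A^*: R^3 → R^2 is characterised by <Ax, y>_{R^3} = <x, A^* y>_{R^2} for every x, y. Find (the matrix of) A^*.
A^* = A^T =
[[3, 1, 2],
 [1, -1, 2]]

For real matrices with standard dot products, the defining identity <Ax, y> = <x, A^* y> gives (Ax)^T y = x^T (A^*) y, i.e. x^T A^T y = x^T (A^*) y. Since this holds for all x, y, we must have A^* = A^T. Therefore
A^* =
[[3, 1, 2],
 [1, -1, 2]].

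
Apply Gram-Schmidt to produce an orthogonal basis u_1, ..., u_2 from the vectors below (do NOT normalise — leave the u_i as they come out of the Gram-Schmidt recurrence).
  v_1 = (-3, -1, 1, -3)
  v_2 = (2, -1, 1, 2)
Orthogonal basis:
  u_1 = (-3, -1, 1, -3)
  u_2 = (1/2, -3/2, 3/2, 1/2)

Apply the Gram-Schmidt recurrence
  u_1 = v_1
  u_i = v_i − Σ_{j<i} ((v_i · u_j) / (u_j · u_j)) · u_j.

Step by step this gives:
  u_1 = (-3, -1, 1, -3)
  u_2 = (1/2, -3/2, 3/2, 1/2)

Orthogonality check:
  u_2 · u_1 = 0 (should be 0)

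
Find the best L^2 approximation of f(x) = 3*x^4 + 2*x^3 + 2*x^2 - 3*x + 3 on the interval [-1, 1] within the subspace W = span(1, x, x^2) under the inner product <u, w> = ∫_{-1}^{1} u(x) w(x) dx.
g(x) = 32*x^2/7 - 9*x/5 + 96/35

The best approximation g ∈ W is the orthogonal projection of f onto W. Writing g = a_0 + a_1 x + a_2 x^2, the coefficients solve the normal equations G · a = b where
  G_{ij} = <φ_i, φ_j> and b_i = <f, φ_i>, with φ_0 = 1, φ_1 = x, φ_2 = x^2.
G =
  [2, 0, 2/3]
  [0, 2/3, 0]
  [2/3, 0, 2/5],
b = (128/15, -6/5, 128/35).
Solving gives a_0 = 96/35, a_1 = -9/5, a_2 = 32/7, so
  g(x) = 32*x^2/7 - 9*x/5 + 96/35.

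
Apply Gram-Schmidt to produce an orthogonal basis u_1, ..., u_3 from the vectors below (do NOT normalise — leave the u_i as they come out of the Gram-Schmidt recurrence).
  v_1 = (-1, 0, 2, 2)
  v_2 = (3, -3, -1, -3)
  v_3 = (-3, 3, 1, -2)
Orthogonal basis:
  u_1 = (-1, 0, 2, 2)
  u_2 = (16/9, -3, 13/9, -5/9)
  u_3 = (-190/131, 75/131, 255/131, -350/131)

Apply the Gram-Schmidt recurrence
  u_1 = v_1
  u_i = v_i − Σ_{j<i} ((v_i · u_j) / (u_j · u_j)) · u_j.

Step by step this gives:
  u_1 = (-1, 0, 2, 2)
  u_2 = (16/9, -3, 13/9, -5/9)
  u_3 = (-190/131, 75/131, 255/131, -350/131)

Orthogonality check:
  u_2 · u_1 = 0 (should be 0)
  u_3 · u_1 = 0 (should be 0)
  u_3 · u_2 = 0 (should be 0)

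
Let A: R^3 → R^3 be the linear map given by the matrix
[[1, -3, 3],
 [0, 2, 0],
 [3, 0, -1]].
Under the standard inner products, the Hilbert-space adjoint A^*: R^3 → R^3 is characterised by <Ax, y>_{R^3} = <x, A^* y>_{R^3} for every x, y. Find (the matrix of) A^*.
A^* = A^T =
[[1, 0, 3],
 [-3, 2, 0],
 [3, 0, -1]]

For real matrices with standard dot products, the defining identity <Ax, y> = <x, A^* y> gives (Ax)^T y = x^T (A^*) y, i.e. x^T A^T y = x^T (A^*) y. Since this holds for all x, y, we must have A^* = A^T. Therefore
A^* =
[[1, 0, 3],
 [-3, 2, 0],
 [3, 0, -1]].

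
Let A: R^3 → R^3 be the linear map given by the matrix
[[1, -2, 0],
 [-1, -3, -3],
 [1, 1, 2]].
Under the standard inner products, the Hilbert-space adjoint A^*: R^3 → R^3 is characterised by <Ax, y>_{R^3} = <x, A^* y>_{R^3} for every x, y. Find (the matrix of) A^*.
A^* = A^T =
[[1, -1, 1],
 [-2, -3, 1],
 [0, -3, 2]]

For real matrices with standard dot products, the defining identity <Ax, y> = <x, A^* y> gives (Ax)^T y = x^T (A^*) y, i.e. x^T A^T y = x^T (A^*) y. Since this holds for all x, y, we must have A^* = A^T. Therefore
A^* =
[[1, -1, 1],
 [-2, -3, 1],
 [0, -3, 2]].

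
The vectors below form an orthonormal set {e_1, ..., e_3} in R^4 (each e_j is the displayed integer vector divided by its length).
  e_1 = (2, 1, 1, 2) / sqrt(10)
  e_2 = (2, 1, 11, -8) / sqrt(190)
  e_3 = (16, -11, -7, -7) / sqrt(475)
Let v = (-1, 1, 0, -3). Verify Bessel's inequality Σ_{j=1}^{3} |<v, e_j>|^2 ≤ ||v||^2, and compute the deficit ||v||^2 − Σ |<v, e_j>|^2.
Σ |<v, e_j>|^2 = 194/25; ||v||^2 = 11; deficit = 81/25

Write each e_j = u_j / sqrt(<u_j, u_j>) where u_j is the displayed integer vector. Then <v, e_j> = <v, u_j> / sqrt(<u_j, u_j>), so |<v, e_j>|^2 = <v, u_j>^2 / <u_j, u_j>.
Coefficients: <v, e_1> = -7/sqrt(10), <v, e_2> = 23/sqrt(190), <v, e_3> = -6/sqrt(475).
Square and sum: Σ |<v, e_j>|^2 = 194/25.
Compute ||v||^2 = v·v = 11.
Deficit = 11 − 194/25 = 81/25 ≥ 0, confirming Bessel's inequality. (The deficit equals ||v − Σ <v,e_j> e_j||^2, the squared distance from v to span{e_j}.)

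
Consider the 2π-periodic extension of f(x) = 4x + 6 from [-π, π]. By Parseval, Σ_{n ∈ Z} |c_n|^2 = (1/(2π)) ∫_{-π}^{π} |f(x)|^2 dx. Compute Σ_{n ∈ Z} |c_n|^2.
Σ |c_n|^2 = 16π^2/3 + 36

Expand and integrate term by term over [-π, π]:
  ∫ (4x)^2 dx = 16·(2π^3/3); ∫ 2·4·(6)·x dx = 0 (odd integrand); ∫ 6^2 dx = 36·2π.
So (1/(2π)) ∫_{-π}^{π} (4x + 6)^2 dx = 16π^2/3 + 36 = 16π^2/3 + 36.
Parseval ⇒ Σ |c_n|^2 = 16π^2/3 + 36.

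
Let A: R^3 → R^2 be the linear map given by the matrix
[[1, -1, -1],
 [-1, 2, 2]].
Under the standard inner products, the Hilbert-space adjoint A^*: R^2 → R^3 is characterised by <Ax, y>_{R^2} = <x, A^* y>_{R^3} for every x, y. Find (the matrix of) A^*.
A^* = A^T =
[[1, -1],
 [-1, 2],
 [-1, 2]]

For real matrices with standard dot products, the defining identity <Ax, y> = <x, A^* y> gives (Ax)^T y = x^T (A^*) y, i.e. x^T A^T y = x^T (A^*) y. Since this holds for all x, y, we must have A^* = A^T. Therefore
A^* =
[[1, -1],
 [-1, 2],
 [-1, 2]].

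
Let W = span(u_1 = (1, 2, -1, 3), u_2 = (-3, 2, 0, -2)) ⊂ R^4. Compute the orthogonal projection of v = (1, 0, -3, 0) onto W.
proj_W(v) = (64/115, 28/115, -53/230, 209/230)

Set up U = [u_1 | ... | u_2] ∈ R^(4×2). The projector onto W = col(U) is P = U (U^T U)^(-1) U^T.
Compute U^T U =
  [15, -5]
  [-5, 17],
and U^T v = (4, -3).
Solve U^T U · c = U^T v for the coefficients: c = (53/230, -5/46). The projection is proj_W(v) = U c.
Check: (v - proj_W(v)) · u_1 = 0  (should be 0).
Check: (v - proj_W(v)) · u_2 = 0  (should be 0).
Result: proj_W(v) = (64/115, 28/115, -53/230, 209/230).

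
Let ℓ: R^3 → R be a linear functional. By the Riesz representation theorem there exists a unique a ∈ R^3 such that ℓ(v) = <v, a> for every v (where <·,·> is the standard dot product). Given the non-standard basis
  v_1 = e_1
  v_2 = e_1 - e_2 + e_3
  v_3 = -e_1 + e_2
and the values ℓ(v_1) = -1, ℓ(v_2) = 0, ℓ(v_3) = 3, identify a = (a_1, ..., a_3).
a = (-1, 2, 3)

Write a = (a_1, ..., a_3) in the standard basis. For each basis vector v_i, ℓ(v_i) = <v_i, a> is a linear equation in the a_j's. Collect the n equations into a matrix system V a = ℓ, where row i of V is v_i (expressed in the standard basis). Since V is invertible (lower-triangular with 1s on the diagonal, up to permutation), solve by back-substitution:
  V =
[[1, 0, 0],
 [1, -1, 1],
 [-1, 1, 0]]
  V a = (-1, 0, 3)
Solving gives a = (-1, 2, 3).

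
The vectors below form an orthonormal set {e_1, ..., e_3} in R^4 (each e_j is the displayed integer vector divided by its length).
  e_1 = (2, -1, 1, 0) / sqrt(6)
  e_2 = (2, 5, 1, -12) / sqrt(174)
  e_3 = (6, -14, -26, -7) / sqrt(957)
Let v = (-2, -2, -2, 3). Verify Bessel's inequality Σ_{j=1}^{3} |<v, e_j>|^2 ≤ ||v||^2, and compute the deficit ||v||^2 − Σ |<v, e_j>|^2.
Σ |<v, e_j>|^2 = 677/33; ||v||^2 = 21; deficit = 16/33

Write each e_j = u_j / sqrt(<u_j, u_j>) where u_j is the displayed integer vector. Then <v, e_j> = <v, u_j> / sqrt(<u_j, u_j>), so |<v, e_j>|^2 = <v, u_j>^2 / <u_j, u_j>.
Coefficients: <v, e_1> = -4/sqrt(6), <v, e_2> = -52/sqrt(174), <v, e_3> = 47/sqrt(957).
Square and sum: Σ |<v, e_j>|^2 = 677/33.
Compute ||v||^2 = v·v = 21.
Deficit = 21 − 677/33 = 16/33 ≥ 0, confirming Bessel's inequality. (The deficit equals ||v − Σ <v,e_j> e_j||^2, the squared distance from v to span{e_j}.)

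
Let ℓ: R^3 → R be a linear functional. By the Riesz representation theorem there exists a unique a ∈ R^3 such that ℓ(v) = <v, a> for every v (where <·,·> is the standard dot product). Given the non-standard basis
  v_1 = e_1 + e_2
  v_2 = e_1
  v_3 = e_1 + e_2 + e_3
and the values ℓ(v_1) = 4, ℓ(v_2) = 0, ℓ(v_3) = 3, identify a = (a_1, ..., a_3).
a = (0, 4, -1)

Write a = (a_1, ..., a_3) in the standard basis. For each basis vector v_i, ℓ(v_i) = <v_i, a> is a linear equation in the a_j's. Collect the n equations into a matrix system V a = ℓ, where row i of V is v_i (expressed in the standard basis). Since V is invertible (lower-triangular with 1s on the diagonal, up to permutation), solve by back-substitution:
  V =
[[1, 1, 0],
 [1, 0, 0],
 [1, 1, 1]]
  V a = (4, 0, 3)
Solving gives a = (0, 4, -1).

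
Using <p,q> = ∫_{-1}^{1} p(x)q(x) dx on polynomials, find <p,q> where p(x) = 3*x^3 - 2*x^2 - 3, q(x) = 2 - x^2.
<p,q> = -178/15

Expand the product: p(x)·q(x) = -3*x^5 + 2*x^4 + 6*x^3 - x^2 - 6.
∫_{-1}^{1} of each monomial x^k gives [2/(k+1) if k even, 0 if k odd]. Integrating term-by-term (or equivalently evaluating the antiderivative F(x) = -x^6/2 + 2*x^5/5 + 3*x^4/2 - x^3/3 - 6*x at the endpoints):
  F(1) − F(−1) = -74/15 − (104/15) = -178/15.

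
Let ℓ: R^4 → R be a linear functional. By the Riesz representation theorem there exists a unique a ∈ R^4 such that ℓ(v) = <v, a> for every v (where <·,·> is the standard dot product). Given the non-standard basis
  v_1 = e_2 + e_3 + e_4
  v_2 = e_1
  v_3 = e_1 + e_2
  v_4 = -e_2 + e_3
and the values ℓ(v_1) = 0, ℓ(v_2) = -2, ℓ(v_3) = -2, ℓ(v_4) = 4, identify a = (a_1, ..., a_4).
a = (-2, 0, 4, -4)

Write a = (a_1, ..., a_4) in the standard basis. For each basis vector v_i, ℓ(v_i) = <v_i, a> is a linear equation in the a_j's. Collect the n equations into a matrix system V a = ℓ, where row i of V is v_i (expressed in the standard basis). Since V is invertible (lower-triangular with 1s on the diagonal, up to permutation), solve by back-substitution:
  V =
[[0, 1, 1, 1],
 [1, 0, 0, 0],
 [1, 1, 0, 0],
 [0, -1, 1, 0]]
  V a = (0, -2, -2, 4)
Solving gives a = (-2, 0, 4, -4).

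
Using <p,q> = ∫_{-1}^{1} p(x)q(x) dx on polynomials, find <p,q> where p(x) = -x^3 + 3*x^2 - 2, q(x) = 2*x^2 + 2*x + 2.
<p,q> = -76/15

Expand the product: p(x)·q(x) = -2*x^5 + 4*x^4 + 4*x^3 + 2*x^2 - 4*x - 4.
∫_{-1}^{1} of each monomial x^k gives [2/(k+1) if k even, 0 if k odd]. Integrating term-by-term (or equivalently evaluating the antiderivative F(x) = -x^6/3 + 4*x^5/5 + x^4 + 2*x^3/3 - 2*x^2 - 4*x at the endpoints):
  F(1) − F(−1) = -58/15 − (6/5) = -76/15.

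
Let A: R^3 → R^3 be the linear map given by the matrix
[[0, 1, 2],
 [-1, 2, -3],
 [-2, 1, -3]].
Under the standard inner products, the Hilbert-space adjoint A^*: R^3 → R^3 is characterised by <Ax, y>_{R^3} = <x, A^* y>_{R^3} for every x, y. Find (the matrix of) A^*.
A^* = A^T =
[[0, -1, -2],
 [1, 2, 1],
 [2, -3, -3]]

For real matrices with standard dot products, the defining identity <Ax, y> = <x, A^* y> gives (Ax)^T y = x^T (A^*) y, i.e. x^T A^T y = x^T (A^*) y. Since this holds for all x, y, we must have A^* = A^T. Therefore
A^* =
[[0, -1, -2],
 [1, 2, 1],
 [2, -3, -3]].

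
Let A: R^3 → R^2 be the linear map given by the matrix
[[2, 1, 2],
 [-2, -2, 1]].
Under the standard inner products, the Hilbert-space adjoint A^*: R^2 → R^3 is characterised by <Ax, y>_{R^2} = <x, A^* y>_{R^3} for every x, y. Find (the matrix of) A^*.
A^* = A^T =
[[2, -2],
 [1, -2],
 [2, 1]]

For real matrices with standard dot products, the defining identity <Ax, y> = <x, A^* y> gives (Ax)^T y = x^T (A^*) y, i.e. x^T A^T y = x^T (A^*) y. Since this holds for all x, y, we must have A^* = A^T. Therefore
A^* =
[[2, -2],
 [1, -2],
 [2, 1]].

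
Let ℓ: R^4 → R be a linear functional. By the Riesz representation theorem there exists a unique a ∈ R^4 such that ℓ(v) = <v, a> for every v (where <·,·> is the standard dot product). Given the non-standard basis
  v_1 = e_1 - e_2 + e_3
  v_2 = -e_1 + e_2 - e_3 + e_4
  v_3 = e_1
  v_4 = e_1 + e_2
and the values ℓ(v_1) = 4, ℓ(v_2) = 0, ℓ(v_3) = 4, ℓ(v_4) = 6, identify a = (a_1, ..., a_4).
a = (4, 2, 2, 4)

Write a = (a_1, ..., a_4) in the standard basis. For each basis vector v_i, ℓ(v_i) = <v_i, a> is a linear equation in the a_j's. Collect the n equations into a matrix system V a = ℓ, where row i of V is v_i (expressed in the standard basis). Since V is invertible (lower-triangular with 1s on the diagonal, up to permutation), solve by back-substitution:
  V =
[[1, -1, 1, 0],
 [-1, 1, -1, 1],
 [1, 0, 0, 0],
 [1, 1, 0, 0]]
  V a = (4, 0, 4, 6)
Solving gives a = (4, 2, 2, 4).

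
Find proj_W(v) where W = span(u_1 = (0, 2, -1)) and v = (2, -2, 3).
proj_W(v) = (0, -14/5, 7/5)

Set up U = [u_1 | ... | u_1] ∈ R^(3×1). The projector onto W = col(U) is P = U (U^T U)^(-1) U^T.
Compute U^T U =
  [5],
and U^T v = (-7).
Solve U^T U · c = U^T v for the coefficients: c = (-7/5). The projection is proj_W(v) = U c.
Check: (v - proj_W(v)) · u_1 = 0  (should be 0).
Result: proj_W(v) = (0, -14/5, 7/5).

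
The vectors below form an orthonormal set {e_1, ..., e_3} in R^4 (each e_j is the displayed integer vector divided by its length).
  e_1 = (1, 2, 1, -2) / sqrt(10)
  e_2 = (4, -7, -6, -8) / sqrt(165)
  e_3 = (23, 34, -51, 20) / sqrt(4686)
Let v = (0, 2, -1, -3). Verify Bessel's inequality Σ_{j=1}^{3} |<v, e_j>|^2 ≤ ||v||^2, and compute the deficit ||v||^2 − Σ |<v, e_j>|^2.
Σ |<v, e_j>|^2 = 738/71; ||v||^2 = 14; deficit = 256/71

Write each e_j = u_j / sqrt(<u_j, u_j>) where u_j is the displayed integer vector. Then <v, e_j> = <v, u_j> / sqrt(<u_j, u_j>), so |<v, e_j>|^2 = <v, u_j>^2 / <u_j, u_j>.
Coefficients: <v, e_1> = 9/sqrt(10), <v, e_2> = 16/sqrt(165), <v, e_3> = 59/sqrt(4686).
Square and sum: Σ |<v, e_j>|^2 = 738/71.
Compute ||v||^2 = v·v = 14.
Deficit = 14 − 738/71 = 256/71 ≥ 0, confirming Bessel's inequality. (The deficit equals ||v − Σ <v,e_j> e_j||^2, the squared distance from v to span{e_j}.)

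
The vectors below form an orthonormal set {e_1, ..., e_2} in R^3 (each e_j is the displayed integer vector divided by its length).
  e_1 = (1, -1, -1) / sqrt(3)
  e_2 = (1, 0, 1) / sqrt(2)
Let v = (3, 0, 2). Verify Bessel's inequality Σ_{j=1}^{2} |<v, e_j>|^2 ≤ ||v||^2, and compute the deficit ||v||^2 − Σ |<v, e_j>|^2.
Σ |<v, e_j>|^2 = 77/6; ||v||^2 = 13; deficit = 1/6

Write each e_j = u_j / sqrt(<u_j, u_j>) where u_j is the displayed integer vector. Then <v, e_j> = <v, u_j> / sqrt(<u_j, u_j>), so |<v, e_j>|^2 = <v, u_j>^2 / <u_j, u_j>.
Coefficients: <v, e_1> = 1/sqrt(3), <v, e_2> = 5/sqrt(2).
Square and sum: Σ |<v, e_j>|^2 = 77/6.
Compute ||v||^2 = v·v = 13.
Deficit = 13 − 77/6 = 1/6 ≥ 0, confirming Bessel's inequality. (The deficit equals ||v − Σ <v,e_j> e_j||^2, the squared distance from v to span{e_j}.)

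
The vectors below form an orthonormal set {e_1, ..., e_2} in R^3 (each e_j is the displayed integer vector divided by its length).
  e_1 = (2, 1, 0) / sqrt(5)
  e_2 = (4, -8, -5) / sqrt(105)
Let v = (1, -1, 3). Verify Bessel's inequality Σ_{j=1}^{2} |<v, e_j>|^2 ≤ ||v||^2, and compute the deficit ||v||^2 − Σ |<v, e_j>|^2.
Σ |<v, e_j>|^2 = 2/7; ||v||^2 = 11; deficit = 75/7

Write each e_j = u_j / sqrt(<u_j, u_j>) where u_j is the displayed integer vector. Then <v, e_j> = <v, u_j> / sqrt(<u_j, u_j>), so |<v, e_j>|^2 = <v, u_j>^2 / <u_j, u_j>.
Coefficients: <v, e_1> = 1/sqrt(5), <v, e_2> = -3/sqrt(105).
Square and sum: Σ |<v, e_j>|^2 = 2/7.
Compute ||v||^2 = v·v = 11.
Deficit = 11 − 2/7 = 75/7 ≥ 0, confirming Bessel's inequality. (The deficit equals ||v − Σ <v,e_j> e_j||^2, the squared distance from v to span{e_j}.)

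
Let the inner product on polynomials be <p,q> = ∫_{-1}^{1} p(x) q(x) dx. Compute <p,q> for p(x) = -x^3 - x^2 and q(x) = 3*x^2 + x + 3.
<p,q> = -18/5

Expand the product: p(x)·q(x) = -3*x^5 - 4*x^4 - 4*x^3 - 3*x^2.
∫_{-1}^{1} of each monomial x^k gives [2/(k+1) if k even, 0 if k odd]. Integrating term-by-term (or equivalently evaluating the antiderivative F(x) = -x^6/2 - 4*x^5/5 - x^4 - x^3 at the endpoints):
  F(1) − F(−1) = -33/10 − (3/10) = -18/5.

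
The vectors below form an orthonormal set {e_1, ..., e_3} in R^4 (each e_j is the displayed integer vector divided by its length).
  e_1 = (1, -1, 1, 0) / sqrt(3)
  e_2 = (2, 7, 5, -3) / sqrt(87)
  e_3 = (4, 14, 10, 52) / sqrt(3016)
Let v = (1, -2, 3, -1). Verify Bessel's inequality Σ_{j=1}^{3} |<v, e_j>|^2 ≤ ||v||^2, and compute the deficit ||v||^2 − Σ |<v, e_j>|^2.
Σ |<v, e_j>|^2 = 341/26; ||v||^2 = 15; deficit = 49/26

Write each e_j = u_j / sqrt(<u_j, u_j>) where u_j is the displayed integer vector. Then <v, e_j> = <v, u_j> / sqrt(<u_j, u_j>), so |<v, e_j>|^2 = <v, u_j>^2 / <u_j, u_j>.
Coefficients: <v, e_1> = 6/sqrt(3), <v, e_2> = 6/sqrt(87), <v, e_3> = -46/sqrt(3016).
Square and sum: Σ |<v, e_j>|^2 = 341/26.
Compute ||v||^2 = v·v = 15.
Deficit = 15 − 341/26 = 49/26 ≥ 0, confirming Bessel's inequality. (The deficit equals ||v − Σ <v,e_j> e_j||^2, the squared distance from v to span{e_j}.)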